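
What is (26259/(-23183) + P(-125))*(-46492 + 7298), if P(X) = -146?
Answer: 133689832538/23183 ≈ 5.7667e+6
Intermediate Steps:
(26259/(-23183) + P(-125))*(-46492 + 7298) = (26259/(-23183) - 146)*(-46492 + 7298) = (26259*(-1/23183) - 146)*(-39194) = (-26259/23183 - 146)*(-39194) = -3410977/23183*(-39194) = 133689832538/23183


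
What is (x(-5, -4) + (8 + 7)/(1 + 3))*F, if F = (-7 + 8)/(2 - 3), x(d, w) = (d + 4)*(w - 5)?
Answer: -51/4 ≈ -12.750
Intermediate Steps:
x(d, w) = (-5 + w)*(4 + d) (x(d, w) = (4 + d)*(-5 + w) = (-5 + w)*(4 + d))
F = -1 (F = 1/(-1) = 1*(-1) = -1)
(x(-5, -4) + (8 + 7)/(1 + 3))*F = ((-20 - 5*(-5) + 4*(-4) - 5*(-4)) + (8 + 7)/(1 + 3))*(-1) = ((-20 + 25 - 16 + 20) + 15/4)*(-1) = (9 + 15*(¼))*(-1) = (9 + 15/4)*(-1) = (51/4)*(-1) = -51/4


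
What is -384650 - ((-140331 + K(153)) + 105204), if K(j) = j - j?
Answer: -349523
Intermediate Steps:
K(j) = 0
-384650 - ((-140331 + K(153)) + 105204) = -384650 - ((-140331 + 0) + 105204) = -384650 - (-140331 + 105204) = -384650 - 1*(-35127) = -384650 + 35127 = -349523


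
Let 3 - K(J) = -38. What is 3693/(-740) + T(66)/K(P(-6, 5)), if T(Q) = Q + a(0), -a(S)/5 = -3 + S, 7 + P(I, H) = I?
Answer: -91473/30340 ≈ -3.0149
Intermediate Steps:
P(I, H) = -7 + I
a(S) = 15 - 5*S (a(S) = -5*(-3 + S) = 15 - 5*S)
K(J) = 41 (K(J) = 3 - 1*(-38) = 3 + 38 = 41)
T(Q) = 15 + Q (T(Q) = Q + (15 - 5*0) = Q + (15 + 0) = Q + 15 = 15 + Q)
3693/(-740) + T(66)/K(P(-6, 5)) = 3693/(-740) + (15 + 66)/41 = 3693*(-1/740) + 81*(1/41) = -3693/740 + 81/41 = -91473/30340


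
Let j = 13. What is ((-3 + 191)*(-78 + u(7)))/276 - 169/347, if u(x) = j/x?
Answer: -8774324/167601 ≈ -52.352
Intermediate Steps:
u(x) = 13/x
((-3 + 191)*(-78 + u(7)))/276 - 169/347 = ((-3 + 191)*(-78 + 13/7))/276 - 169/347 = (188*(-78 + 13*(⅐)))*(1/276) - 169*1/347 = (188*(-78 + 13/7))*(1/276) - 169/347 = (188*(-533/7))*(1/276) - 169/347 = -100204/7*1/276 - 169/347 = -25051/483 - 169/347 = -8774324/167601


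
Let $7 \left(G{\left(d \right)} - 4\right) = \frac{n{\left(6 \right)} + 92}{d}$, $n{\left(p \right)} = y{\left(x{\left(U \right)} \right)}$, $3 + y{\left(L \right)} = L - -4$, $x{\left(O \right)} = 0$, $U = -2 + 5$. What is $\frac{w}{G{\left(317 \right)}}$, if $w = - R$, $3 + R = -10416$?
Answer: $\frac{23119761}{8969} \approx 2577.7$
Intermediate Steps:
$R = -10419$ ($R = -3 - 10416 = -10419$)
$U = 3$
$y{\left(L \right)} = 1 + L$ ($y{\left(L \right)} = -3 + \left(L - -4\right) = -3 + \left(L + 4\right) = -3 + \left(4 + L\right) = 1 + L$)
$n{\left(p \right)} = 1$ ($n{\left(p \right)} = 1 + 0 = 1$)
$w = 10419$ ($w = \left(-1\right) \left(-10419\right) = 10419$)
$G{\left(d \right)} = 4 + \frac{93}{7 d}$ ($G{\left(d \right)} = 4 + \frac{\left(1 + 92\right) \frac{1}{d}}{7} = 4 + \frac{93 \frac{1}{d}}{7} = 4 + \frac{93}{7 d}$)
$\frac{w}{G{\left(317 \right)}} = \frac{10419}{4 + \frac{93}{7 \cdot 317}} = \frac{10419}{4 + \frac{93}{7} \cdot \frac{1}{317}} = \frac{10419}{4 + \frac{93}{2219}} = \frac{10419}{\frac{8969}{2219}} = 10419 \cdot \frac{2219}{8969} = \frac{23119761}{8969}$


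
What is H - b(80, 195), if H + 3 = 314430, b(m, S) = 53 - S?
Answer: 314569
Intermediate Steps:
H = 314427 (H = -3 + 314430 = 314427)
H - b(80, 195) = 314427 - (53 - 1*195) = 314427 - (53 - 195) = 314427 - 1*(-142) = 314427 + 142 = 314569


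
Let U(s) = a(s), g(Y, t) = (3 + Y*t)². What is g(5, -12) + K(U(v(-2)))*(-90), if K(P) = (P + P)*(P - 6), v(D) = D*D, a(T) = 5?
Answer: 4149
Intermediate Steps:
v(D) = D²
U(s) = 5
K(P) = 2*P*(-6 + P) (K(P) = (2*P)*(-6 + P) = 2*P*(-6 + P))
g(5, -12) + K(U(v(-2)))*(-90) = (3 + 5*(-12))² + (2*5*(-6 + 5))*(-90) = (3 - 60)² + (2*5*(-1))*(-90) = (-57)² - 10*(-90) = 3249 + 900 = 4149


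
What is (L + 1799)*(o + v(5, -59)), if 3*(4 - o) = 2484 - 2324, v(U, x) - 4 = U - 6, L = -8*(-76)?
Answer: -334573/3 ≈ -1.1152e+5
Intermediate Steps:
L = 608
v(U, x) = -2 + U (v(U, x) = 4 + (U - 6) = 4 + (-6 + U) = -2 + U)
o = -148/3 (o = 4 - (2484 - 2324)/3 = 4 - ⅓*160 = 4 - 160/3 = -148/3 ≈ -49.333)
(L + 1799)*(o + v(5, -59)) = (608 + 1799)*(-148/3 + (-2 + 5)) = 2407*(-148/3 + 3) = 2407*(-139/3) = -334573/3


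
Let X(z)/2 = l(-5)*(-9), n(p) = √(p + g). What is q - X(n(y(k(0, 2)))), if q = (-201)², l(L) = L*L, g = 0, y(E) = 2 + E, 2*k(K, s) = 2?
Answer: 40851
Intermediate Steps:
k(K, s) = 1 (k(K, s) = (½)*2 = 1)
l(L) = L²
n(p) = √p (n(p) = √(p + 0) = √p)
X(z) = -450 (X(z) = 2*((-5)²*(-9)) = 2*(25*(-9)) = 2*(-225) = -450)
q = 40401
q - X(n(y(k(0, 2)))) = 40401 - 1*(-450) = 40401 + 450 = 40851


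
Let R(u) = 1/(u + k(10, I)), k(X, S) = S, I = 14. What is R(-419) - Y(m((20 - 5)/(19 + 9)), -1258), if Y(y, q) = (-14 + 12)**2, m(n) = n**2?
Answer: -1621/405 ≈ -4.0025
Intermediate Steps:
Y(y, q) = 4 (Y(y, q) = (-2)**2 = 4)
R(u) = 1/(14 + u) (R(u) = 1/(u + 14) = 1/(14 + u))
R(-419) - Y(m((20 - 5)/(19 + 9)), -1258) = 1/(14 - 419) - 1*4 = 1/(-405) - 4 = -1/405 - 4 = -1621/405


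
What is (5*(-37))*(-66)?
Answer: 12210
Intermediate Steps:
(5*(-37))*(-66) = -185*(-66) = 12210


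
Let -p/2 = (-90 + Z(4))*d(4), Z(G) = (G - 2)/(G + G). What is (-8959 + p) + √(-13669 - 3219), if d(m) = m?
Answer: -8241 + 2*I*√4222 ≈ -8241.0 + 129.95*I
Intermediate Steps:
Z(G) = (-2 + G)/(2*G) (Z(G) = (-2 + G)/((2*G)) = (-2 + G)*(1/(2*G)) = (-2 + G)/(2*G))
p = 718 (p = -2*(-90 + (½)*(-2 + 4)/4)*4 = -2*(-90 + (½)*(¼)*2)*4 = -2*(-90 + ¼)*4 = -(-359)*4/2 = -2*(-359) = 718)
(-8959 + p) + √(-13669 - 3219) = (-8959 + 718) + √(-13669 - 3219) = -8241 + √(-16888) = -8241 + 2*I*√4222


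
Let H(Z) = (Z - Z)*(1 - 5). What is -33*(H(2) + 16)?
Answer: -528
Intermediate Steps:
H(Z) = 0 (H(Z) = 0*(-4) = 0)
-33*(H(2) + 16) = -33*(0 + 16) = -33*16 = -528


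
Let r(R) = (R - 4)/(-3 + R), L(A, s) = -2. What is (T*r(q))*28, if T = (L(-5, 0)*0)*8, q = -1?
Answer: 0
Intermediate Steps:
r(R) = (-4 + R)/(-3 + R)
T = 0 (T = -2*0*8 = 0*8 = 0)
(T*r(q))*28 = (0*((-4 - 1)/(-3 - 1)))*28 = (0*(-5/(-4)))*28 = (0*(-¼*(-5)))*28 = (0*(5/4))*28 = 0*28 = 0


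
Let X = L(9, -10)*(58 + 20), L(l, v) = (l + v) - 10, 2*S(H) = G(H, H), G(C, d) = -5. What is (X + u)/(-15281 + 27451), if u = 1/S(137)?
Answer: -2146/30425 ≈ -0.070534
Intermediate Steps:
S(H) = -5/2 (S(H) = (½)*(-5) = -5/2)
L(l, v) = -10 + l + v
u = -⅖ (u = 1/(-5/2) = -⅖ ≈ -0.40000)
X = -858 (X = (-10 + 9 - 10)*(58 + 20) = -11*78 = -858)
(X + u)/(-15281 + 27451) = (-858 - ⅖)/(-15281 + 27451) = -4292/5/12170 = -4292/5*1/12170 = -2146/30425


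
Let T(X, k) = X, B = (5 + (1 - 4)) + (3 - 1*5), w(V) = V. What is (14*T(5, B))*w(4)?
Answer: 280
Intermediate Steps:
B = 0 (B = (5 - 3) + (3 - 5) = 2 - 2 = 0)
(14*T(5, B))*w(4) = (14*5)*4 = 70*4 = 280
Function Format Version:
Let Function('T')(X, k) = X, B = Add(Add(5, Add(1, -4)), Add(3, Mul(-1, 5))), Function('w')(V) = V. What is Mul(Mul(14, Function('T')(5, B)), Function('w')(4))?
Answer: 280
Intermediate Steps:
B = 0 (B = Add(Add(5, -3), Add(3, -5)) = Add(2, -2) = 0)
Mul(Mul(14, Function('T')(5, B)), Function('w')(4)) = Mul(Mul(14, 5), 4) = Mul(70, 4) = 280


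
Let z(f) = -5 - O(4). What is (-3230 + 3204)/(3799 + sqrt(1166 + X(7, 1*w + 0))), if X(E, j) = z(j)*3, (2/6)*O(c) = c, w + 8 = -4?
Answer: -49387/7215643 + 13*sqrt(1115)/7215643 ≈ -0.0067843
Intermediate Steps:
w = -12 (w = -8 - 4 = -12)
O(c) = 3*c
z(f) = -17 (z(f) = -5 - 3*4 = -5 - 1*12 = -5 - 12 = -17)
X(E, j) = -51 (X(E, j) = -17*3 = -51)
(-3230 + 3204)/(3799 + sqrt(1166 + X(7, 1*w + 0))) = (-3230 + 3204)/(3799 + sqrt(1166 - 51)) = -26/(3799 + sqrt(1115))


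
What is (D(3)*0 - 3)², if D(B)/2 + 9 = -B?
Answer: 9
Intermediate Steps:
D(B) = -18 - 2*B (D(B) = -18 + 2*(-B) = -18 - 2*B)
(D(3)*0 - 3)² = ((-18 - 2*3)*0 - 3)² = ((-18 - 6)*0 - 3)² = (-24*0 - 3)² = (0 - 3)² = (-3)² = 9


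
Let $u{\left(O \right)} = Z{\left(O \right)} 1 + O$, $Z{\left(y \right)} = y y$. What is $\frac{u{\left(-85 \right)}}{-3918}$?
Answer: $- \frac{1190}{653} \approx -1.8224$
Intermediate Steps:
$Z{\left(y \right)} = y^{2}$
$u{\left(O \right)} = O + O^{2}$ ($u{\left(O \right)} = O^{2} \cdot 1 + O = O^{2} + O = O + O^{2}$)
$\frac{u{\left(-85 \right)}}{-3918} = \frac{\left(-85\right) \left(1 - 85\right)}{-3918} = \left(-85\right) \left(-84\right) \left(- \frac{1}{3918}\right) = 7140 \left(- \frac{1}{3918}\right) = - \frac{1190}{653}$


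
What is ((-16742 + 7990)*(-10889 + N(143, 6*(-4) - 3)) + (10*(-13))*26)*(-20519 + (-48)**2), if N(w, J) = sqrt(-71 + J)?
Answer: -1735837550820 + 1115923760*I*sqrt(2) ≈ -1.7358e+12 + 1.5782e+9*I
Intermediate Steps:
((-16742 + 7990)*(-10889 + N(143, 6*(-4) - 3)) + (10*(-13))*26)*(-20519 + (-48)**2) = ((-16742 + 7990)*(-10889 + sqrt(-71 + (6*(-4) - 3))) + (10*(-13))*26)*(-20519 + (-48)**2) = (-8752*(-10889 + sqrt(-71 + (-24 - 3))) - 130*26)*(-20519 + 2304) = (-8752*(-10889 + sqrt(-71 - 27)) - 3380)*(-18215) = (-8752*(-10889 + sqrt(-98)) - 3380)*(-18215) = (-8752*(-10889 + 7*I*sqrt(2)) - 3380)*(-18215) = ((95300528 - 61264*I*sqrt(2)) - 3380)*(-18215) = (95297148 - 61264*I*sqrt(2))*(-18215) = -1735837550820 + 1115923760*I*sqrt(2)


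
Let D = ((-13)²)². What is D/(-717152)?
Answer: -28561/717152 ≈ -0.039826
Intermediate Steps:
D = 28561 (D = 169² = 28561)
D/(-717152) = 28561/(-717152) = 28561*(-1/717152) = -28561/717152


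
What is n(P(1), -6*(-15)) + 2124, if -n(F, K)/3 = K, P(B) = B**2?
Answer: 1854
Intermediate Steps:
n(F, K) = -3*K
n(P(1), -6*(-15)) + 2124 = -(-18)*(-15) + 2124 = -3*90 + 2124 = -270 + 2124 = 1854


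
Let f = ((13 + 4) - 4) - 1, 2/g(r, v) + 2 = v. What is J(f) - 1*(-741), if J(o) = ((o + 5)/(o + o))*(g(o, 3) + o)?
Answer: 9011/12 ≈ 750.92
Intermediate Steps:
g(r, v) = 2/(-2 + v)
f = 12 (f = (17 - 4) - 1 = 13 - 1 = 12)
J(o) = (2 + o)*(5 + o)/(2*o) (J(o) = ((o + 5)/(o + o))*(2/(-2 + 3) + o) = ((5 + o)/((2*o)))*(2/1 + o) = ((5 + o)*(1/(2*o)))*(2*1 + o) = ((5 + o)/(2*o))*(2 + o) = (2 + o)*(5 + o)/(2*o))
J(f) - 1*(-741) = (½)*(10 + 12*(7 + 12))/12 - 1*(-741) = (½)*(1/12)*(10 + 12*19) + 741 = (½)*(1/12)*(10 + 228) + 741 = (½)*(1/12)*238 + 741 = 119/12 + 741 = 9011/12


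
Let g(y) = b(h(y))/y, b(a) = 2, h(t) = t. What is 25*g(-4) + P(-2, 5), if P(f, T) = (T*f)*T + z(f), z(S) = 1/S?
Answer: -63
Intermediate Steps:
z(S) = 1/S
P(f, T) = 1/f + f*T² (P(f, T) = (T*f)*T + 1/f = f*T² + 1/f = 1/f + f*T²)
g(y) = 2/y
25*g(-4) + P(-2, 5) = 25*(2/(-4)) + (1/(-2) - 2*5²) = 25*(2*(-¼)) + (-½ - 2*25) = 25*(-½) + (-½ - 50) = -25/2 - 101/2 = -63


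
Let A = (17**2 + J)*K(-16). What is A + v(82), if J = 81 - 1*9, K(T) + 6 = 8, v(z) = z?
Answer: 804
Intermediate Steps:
K(T) = 2 (K(T) = -6 + 8 = 2)
J = 72 (J = 81 - 9 = 72)
A = 722 (A = (17**2 + 72)*2 = (289 + 72)*2 = 361*2 = 722)
A + v(82) = 722 + 82 = 804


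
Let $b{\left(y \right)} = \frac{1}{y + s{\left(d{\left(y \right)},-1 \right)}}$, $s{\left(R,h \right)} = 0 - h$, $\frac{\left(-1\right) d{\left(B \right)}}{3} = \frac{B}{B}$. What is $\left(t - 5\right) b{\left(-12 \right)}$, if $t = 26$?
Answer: $- \frac{21}{11} \approx -1.9091$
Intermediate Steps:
$d{\left(B \right)} = -3$ ($d{\left(B \right)} = - 3 \frac{B}{B} = \left(-3\right) 1 = -3$)
$s{\left(R,h \right)} = - h$
$b{\left(y \right)} = \frac{1}{1 + y}$ ($b{\left(y \right)} = \frac{1}{y - -1} = \frac{1}{y + 1} = \frac{1}{1 + y}$)
$\left(t - 5\right) b{\left(-12 \right)} = \frac{26 - 5}{1 - 12} = \frac{21}{-11} = 21 \left(- \frac{1}{11}\right) = - \frac{21}{11}$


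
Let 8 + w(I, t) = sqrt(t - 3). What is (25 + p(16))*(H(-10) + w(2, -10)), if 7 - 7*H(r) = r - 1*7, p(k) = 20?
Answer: -1440/7 + 45*I*sqrt(13) ≈ -205.71 + 162.25*I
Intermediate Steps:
w(I, t) = -8 + sqrt(-3 + t) (w(I, t) = -8 + sqrt(t - 3) = -8 + sqrt(-3 + t))
H(r) = 2 - r/7 (H(r) = 1 - (r - 1*7)/7 = 1 - (r - 7)/7 = 1 - (-7 + r)/7 = 1 + (1 - r/7) = 2 - r/7)
(25 + p(16))*(H(-10) + w(2, -10)) = (25 + 20)*((2 - 1/7*(-10)) + (-8 + sqrt(-3 - 10))) = 45*((2 + 10/7) + (-8 + sqrt(-13))) = 45*(24/7 + (-8 + I*sqrt(13))) = 45*(-32/7 + I*sqrt(13)) = -1440/7 + 45*I*sqrt(13)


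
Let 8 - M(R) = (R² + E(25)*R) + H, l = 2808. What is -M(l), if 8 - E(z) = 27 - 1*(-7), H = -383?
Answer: 7811465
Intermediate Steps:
E(z) = -26 (E(z) = 8 - (27 - 1*(-7)) = 8 - (27 + 7) = 8 - 1*34 = 8 - 34 = -26)
M(R) = 391 - R² + 26*R (M(R) = 8 - ((R² - 26*R) - 383) = 8 - (-383 + R² - 26*R) = 8 + (383 - R² + 26*R) = 391 - R² + 26*R)
-M(l) = -(391 - 1*2808² + 26*2808) = -(391 - 1*7884864 + 73008) = -(391 - 7884864 + 73008) = -1*(-7811465) = 7811465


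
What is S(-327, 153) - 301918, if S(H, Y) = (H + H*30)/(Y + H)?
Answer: -17507865/58 ≈ -3.0186e+5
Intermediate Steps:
S(H, Y) = 31*H/(H + Y) (S(H, Y) = (H + 30*H)/(H + Y) = (31*H)/(H + Y) = 31*H/(H + Y))
S(-327, 153) - 301918 = 31*(-327)/(-327 + 153) - 301918 = 31*(-327)/(-174) - 301918 = 31*(-327)*(-1/174) - 301918 = 3379/58 - 301918 = -17507865/58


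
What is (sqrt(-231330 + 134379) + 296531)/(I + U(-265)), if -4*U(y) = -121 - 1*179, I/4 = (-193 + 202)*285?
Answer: 296531/10335 + I*sqrt(96951)/10335 ≈ 28.692 + 0.030128*I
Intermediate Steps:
I = 10260 (I = 4*((-193 + 202)*285) = 4*(9*285) = 4*2565 = 10260)
U(y) = 75 (U(y) = -(-121 - 1*179)/4 = -(-121 - 179)/4 = -1/4*(-300) = 75)
(sqrt(-231330 + 134379) + 296531)/(I + U(-265)) = (sqrt(-231330 + 134379) + 296531)/(10260 + 75) = (sqrt(-96951) + 296531)/10335 = (I*sqrt(96951) + 296531)*(1/10335) = (296531 + I*sqrt(96951))*(1/10335) = 296531/10335 + I*sqrt(96951)/10335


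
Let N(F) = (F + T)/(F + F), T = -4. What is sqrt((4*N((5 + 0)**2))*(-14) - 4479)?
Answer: 3*I*sqrt(12507)/5 ≈ 67.101*I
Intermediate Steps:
N(F) = (-4 + F)/(2*F) (N(F) = (F - 4)/(F + F) = (-4 + F)/((2*F)) = (-4 + F)*(1/(2*F)) = (-4 + F)/(2*F))
sqrt((4*N((5 + 0)**2))*(-14) - 4479) = sqrt((4*((-4 + (5 + 0)**2)/(2*((5 + 0)**2))))*(-14) - 4479) = sqrt((4*((-4 + 5**2)/(2*(5**2))))*(-14) - 4479) = sqrt((4*((1/2)*(-4 + 25)/25))*(-14) - 4479) = sqrt((4*((1/2)*(1/25)*21))*(-14) - 4479) = sqrt((4*(21/50))*(-14) - 4479) = sqrt((42/25)*(-14) - 4479) = sqrt(-588/25 - 4479) = sqrt(-112563/25) = 3*I*sqrt(12507)/5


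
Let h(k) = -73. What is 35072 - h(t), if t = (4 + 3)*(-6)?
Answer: 35145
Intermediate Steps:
t = -42 (t = 7*(-6) = -42)
35072 - h(t) = 35072 - 1*(-73) = 35072 + 73 = 35145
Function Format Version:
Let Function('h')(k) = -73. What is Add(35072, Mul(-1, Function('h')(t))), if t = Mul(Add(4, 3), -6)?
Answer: 35145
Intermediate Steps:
t = -42 (t = Mul(7, -6) = -42)
Add(35072, Mul(-1, Function('h')(t))) = Add(35072, Mul(-1, -73)) = Add(35072, 73) = 35145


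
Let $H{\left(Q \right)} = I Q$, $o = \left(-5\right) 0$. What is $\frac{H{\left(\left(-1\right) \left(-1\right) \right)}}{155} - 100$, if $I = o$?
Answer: $-100$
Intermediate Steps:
$o = 0$
$I = 0$
$H{\left(Q \right)} = 0$ ($H{\left(Q \right)} = 0 Q = 0$)
$\frac{H{\left(\left(-1\right) \left(-1\right) \right)}}{155} - 100 = \frac{1}{155} \cdot 0 - 100 = 0 - 100 = -100$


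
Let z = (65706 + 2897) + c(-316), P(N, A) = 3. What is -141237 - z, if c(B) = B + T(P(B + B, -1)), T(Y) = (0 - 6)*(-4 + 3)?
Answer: -209530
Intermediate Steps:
T(Y) = 6 (T(Y) = -6*(-1) = 6)
c(B) = 6 + B (c(B) = B + 6 = 6 + B)
z = 68293 (z = (65706 + 2897) + (6 - 316) = 68603 - 310 = 68293)
-141237 - z = -141237 - 1*68293 = -141237 - 68293 = -209530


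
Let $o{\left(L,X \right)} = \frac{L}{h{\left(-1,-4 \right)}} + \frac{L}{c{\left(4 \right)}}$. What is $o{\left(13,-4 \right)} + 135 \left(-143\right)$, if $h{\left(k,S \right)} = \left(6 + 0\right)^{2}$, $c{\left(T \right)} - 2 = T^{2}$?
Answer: $- \frac{231647}{12} \approx -19304.0$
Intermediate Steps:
$c{\left(T \right)} = 2 + T^{2}$
$h{\left(k,S \right)} = 36$ ($h{\left(k,S \right)} = 6^{2} = 36$)
$o{\left(L,X \right)} = \frac{L}{12}$ ($o{\left(L,X \right)} = \frac{L}{36} + \frac{L}{2 + 4^{2}} = L \frac{1}{36} + \frac{L}{2 + 16} = \frac{L}{36} + \frac{L}{18} = \frac{L}{12}$)
$o{\left(13,-4 \right)} + 135 \left(-143\right) = \frac{1}{12} \cdot 13 + 135 \left(-143\right) = \frac{13}{12} - 19305 = - \frac{231647}{12}$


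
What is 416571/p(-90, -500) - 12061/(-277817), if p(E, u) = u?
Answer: -115724475007/138908500 ≈ -833.10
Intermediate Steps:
416571/p(-90, -500) - 12061/(-277817) = 416571/(-500) - 12061/(-277817) = 416571*(-1/500) - 12061*(-1/277817) = -416571/500 + 12061/277817 = -115724475007/138908500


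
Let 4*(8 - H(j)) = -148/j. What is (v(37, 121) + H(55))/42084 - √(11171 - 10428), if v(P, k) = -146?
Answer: -1079/330660 - √743 ≈ -27.261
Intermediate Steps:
H(j) = 8 + 37/j (H(j) = 8 - (-37)/j = 8 + 37/j)
(v(37, 121) + H(55))/42084 - √(11171 - 10428) = (-146 + (8 + 37/55))/42084 - √(11171 - 10428) = (-146 + (8 + 37*(1/55)))*(1/42084) - √743 = (-146 + (8 + 37/55))*(1/42084) - √743 = (-146 + 477/55)*(1/42084) - √743 = -7553/55*1/42084 - √743 = -1079/330660 - √743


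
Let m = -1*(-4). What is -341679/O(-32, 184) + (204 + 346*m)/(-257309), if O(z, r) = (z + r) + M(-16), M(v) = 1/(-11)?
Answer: -322363517823/143321113 ≈ -2249.2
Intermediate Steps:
M(v) = -1/11
m = 4
O(z, r) = -1/11 + r + z (O(z, r) = (z + r) - 1/11 = (r + z) - 1/11 = -1/11 + r + z)
-341679/O(-32, 184) + (204 + 346*m)/(-257309) = -341679/(-1/11 + 184 - 32) + (204 + 346*4)/(-257309) = -341679/1671/11 + (204 + 1384)*(-1/257309) = -341679*11/1671 + 1588*(-1/257309) = -1252823/557 - 1588/257309 = -322363517823/143321113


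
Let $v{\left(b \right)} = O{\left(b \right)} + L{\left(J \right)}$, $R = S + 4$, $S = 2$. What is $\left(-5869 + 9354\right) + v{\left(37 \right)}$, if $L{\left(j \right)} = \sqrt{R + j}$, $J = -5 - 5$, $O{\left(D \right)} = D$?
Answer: $3522 + 2 i \approx 3522.0 + 2.0 i$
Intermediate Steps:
$J = -10$ ($J = -5 - 5 = -10$)
$R = 6$ ($R = 2 + 4 = 6$)
$L{\left(j \right)} = \sqrt{6 + j}$
$v{\left(b \right)} = b + 2 i$ ($v{\left(b \right)} = b + \sqrt{6 - 10} = b + \sqrt{-4} = b + 2 i$)
$\left(-5869 + 9354\right) + v{\left(37 \right)} = \left(-5869 + 9354\right) + \left(37 + 2 i\right) = 3485 + \left(37 + 2 i\right) = 3522 + 2 i$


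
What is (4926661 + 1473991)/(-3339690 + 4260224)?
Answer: 3200326/460267 ≈ 6.9532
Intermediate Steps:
(4926661 + 1473991)/(-3339690 + 4260224) = 6400652/920534 = 6400652*(1/920534) = 3200326/460267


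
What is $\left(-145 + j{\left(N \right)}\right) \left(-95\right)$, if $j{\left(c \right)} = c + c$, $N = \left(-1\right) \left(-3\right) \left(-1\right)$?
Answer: $14345$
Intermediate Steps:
$N = -3$ ($N = 3 \left(-1\right) = -3$)
$j{\left(c \right)} = 2 c$
$\left(-145 + j{\left(N \right)}\right) \left(-95\right) = \left(-145 + 2 \left(-3\right)\right) \left(-95\right) = \left(-145 - 6\right) \left(-95\right) = \left(-151\right) \left(-95\right) = 14345$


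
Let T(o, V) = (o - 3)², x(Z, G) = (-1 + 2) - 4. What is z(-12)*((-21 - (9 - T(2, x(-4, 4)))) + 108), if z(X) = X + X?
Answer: -1896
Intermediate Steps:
x(Z, G) = -3 (x(Z, G) = 1 - 4 = -3)
T(o, V) = (-3 + o)²
z(X) = 2*X
z(-12)*((-21 - (9 - T(2, x(-4, 4)))) + 108) = (2*(-12))*((-21 - (9 - (-3 + 2)²)) + 108) = -24*((-21 - (9 - 1*(-1)²)) + 108) = -24*((-21 - (9 - 1*1)) + 108) = -24*((-21 - (9 - 1)) + 108) = -24*((-21 - 1*8) + 108) = -24*((-21 - 8) + 108) = -24*(-29 + 108) = -24*79 = -1896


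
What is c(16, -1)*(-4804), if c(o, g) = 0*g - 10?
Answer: 48040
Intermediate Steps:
c(o, g) = -10 (c(o, g) = 0 - 10 = -10)
c(16, -1)*(-4804) = -10*(-4804) = 48040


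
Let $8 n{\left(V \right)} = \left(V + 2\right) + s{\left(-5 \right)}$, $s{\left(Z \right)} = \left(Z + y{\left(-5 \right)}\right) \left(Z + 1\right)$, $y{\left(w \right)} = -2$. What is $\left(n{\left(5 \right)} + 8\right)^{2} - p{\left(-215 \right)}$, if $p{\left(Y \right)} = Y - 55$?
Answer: $\frac{27081}{64} \approx 423.14$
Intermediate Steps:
$s{\left(Z \right)} = \left(1 + Z\right) \left(-2 + Z\right)$ ($s{\left(Z \right)} = \left(Z - 2\right) \left(Z + 1\right) = \left(-2 + Z\right) \left(1 + Z\right) = \left(1 + Z\right) \left(-2 + Z\right)$)
$n{\left(V \right)} = \frac{15}{4} + \frac{V}{8}$ ($n{\left(V \right)} = \frac{\left(V + 2\right) - \left(-3 - 25\right)}{8} = \frac{\left(2 + V\right) + \left(-2 + 25 + 5\right)}{8} = \frac{\left(2 + V\right) + 28}{8} = \frac{30 + V}{8} = \frac{15}{4} + \frac{V}{8}$)
$p{\left(Y \right)} = -55 + Y$ ($p{\left(Y \right)} = Y - 55 = -55 + Y$)
$\left(n{\left(5 \right)} + 8\right)^{2} - p{\left(-215 \right)} = \left(\left(\frac{15}{4} + \frac{1}{8} \cdot 5\right) + 8\right)^{2} - \left(-55 - 215\right) = \left(\left(\frac{15}{4} + \frac{5}{8}\right) + 8\right)^{2} - -270 = \left(\frac{35}{8} + 8\right)^{2} + 270 = \left(\frac{99}{8}\right)^{2} + 270 = \frac{9801}{64} + 270 = \frac{27081}{64}$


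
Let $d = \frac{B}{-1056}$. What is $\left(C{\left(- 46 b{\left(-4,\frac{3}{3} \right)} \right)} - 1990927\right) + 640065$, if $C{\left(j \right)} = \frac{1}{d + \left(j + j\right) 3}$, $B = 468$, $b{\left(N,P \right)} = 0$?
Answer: $- \frac{52683706}{39} \approx -1.3509 \cdot 10^{6}$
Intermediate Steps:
$d = - \frac{39}{88}$ ($d = \frac{468}{-1056} = 468 \left(- \frac{1}{1056}\right) = - \frac{39}{88} \approx -0.44318$)
$C{\left(j \right)} = \frac{1}{- \frac{39}{88} + 6 j}$ ($C{\left(j \right)} = \frac{1}{- \frac{39}{88} + \left(j + j\right) 3} = \frac{1}{- \frac{39}{88} + 2 j 3} = \frac{1}{- \frac{39}{88} + 6 j}$)
$\left(C{\left(- 46 b{\left(-4,\frac{3}{3} \right)} \right)} - 1990927\right) + 640065 = \left(\frac{88}{3 \left(-13 + 176 \left(\left(-46\right) 0\right)\right)} - 1990927\right) + 640065 = \left(\frac{88}{3 \left(-13 + 176 \cdot 0\right)} - 1990927\right) + 640065 = \left(\frac{88}{3 \left(-13 + 0\right)} - 1990927\right) + 640065 = \left(\frac{88}{3 \left(-13\right)} - 1990927\right) + 640065 = \left(\frac{88}{3} \left(- \frac{1}{13}\right) - 1990927\right) + 640065 = \left(- \frac{88}{39} - 1990927\right) + 640065 = - \frac{77646241}{39} + 640065 = - \frac{52683706}{39}$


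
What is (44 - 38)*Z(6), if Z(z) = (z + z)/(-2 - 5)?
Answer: -72/7 ≈ -10.286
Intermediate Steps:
Z(z) = -2*z/7 (Z(z) = (2*z)/(-7) = (2*z)*(-1/7) = -2*z/7)
(44 - 38)*Z(6) = (44 - 38)*(-2/7*6) = 6*(-12/7) = -72/7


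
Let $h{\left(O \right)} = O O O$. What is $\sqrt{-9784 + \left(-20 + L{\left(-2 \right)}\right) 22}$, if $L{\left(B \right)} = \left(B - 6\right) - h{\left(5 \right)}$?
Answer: $5 i \sqrt{526} \approx 114.67 i$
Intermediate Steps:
$h{\left(O \right)} = O^{3}$ ($h{\left(O \right)} = O^{2} O = O^{3}$)
$L{\left(B \right)} = -131 + B$ ($L{\left(B \right)} = \left(B - 6\right) - 5^{3} = \left(B - 6\right) - 125 = \left(-6 + B\right) - 125 = -131 + B$)
$\sqrt{-9784 + \left(-20 + L{\left(-2 \right)}\right) 22} = \sqrt{-9784 + \left(-20 - 133\right) 22} = \sqrt{-9784 - 3366} = \sqrt{-13150} = 5 i \sqrt{526}$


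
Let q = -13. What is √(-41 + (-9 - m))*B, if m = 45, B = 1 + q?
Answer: -12*I*√95 ≈ -116.96*I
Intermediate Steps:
B = -12 (B = 1 - 13 = -12)
√(-41 + (-9 - m))*B = √(-41 + (-9 - 1*45))*(-12) = √(-41 + (-9 - 45))*(-12) = √(-41 - 54)*(-12) = √(-95)*(-12) = (I*√95)*(-12) = -12*I*√95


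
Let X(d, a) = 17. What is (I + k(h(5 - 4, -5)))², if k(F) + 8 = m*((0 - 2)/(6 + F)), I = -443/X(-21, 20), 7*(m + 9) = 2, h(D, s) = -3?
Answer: 101707225/127449 ≈ 798.02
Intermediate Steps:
m = -61/7 (m = -9 + (⅐)*2 = -9 + 2/7 = -61/7 ≈ -8.7143)
I = -443/17 ≈ -26.059
k(F) = -8 + 122/(7*(6 + F)) (k(F) = -8 - 61*(0 - 2)/(7*(6 + F)) = -8 - (-122)/(7*(6 + F)) = -8 + 122/(7*(6 + F)))
(I + k(h(5 - 4, -5)))² = (-443/17 + 2*(-107 - 28*(-3))/(7*(6 - 3)))² = (-443/17 + (2/7)*(-107 + 84)/3)² = (-443/17 + (2/7)*(⅓)*(-23))² = (-443/17 - 46/21)² = (-10085/357)² = 101707225/127449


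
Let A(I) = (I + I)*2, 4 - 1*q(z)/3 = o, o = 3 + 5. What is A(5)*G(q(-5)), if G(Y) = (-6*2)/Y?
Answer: 20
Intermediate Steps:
o = 8
q(z) = -12 (q(z) = 12 - 3*8 = 12 - 24 = -12)
G(Y) = -12/Y
A(I) = 4*I (A(I) = (2*I)*2 = 4*I)
A(5)*G(q(-5)) = (4*5)*(-12/(-12)) = 20*(-12*(-1/12)) = 20*1 = 20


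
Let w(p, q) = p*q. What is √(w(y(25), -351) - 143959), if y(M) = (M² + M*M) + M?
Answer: 2*I*√147871 ≈ 769.08*I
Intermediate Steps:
y(M) = M + 2*M² (y(M) = (M² + M²) + M = 2*M² + M = M + 2*M²)
√(w(y(25), -351) - 143959) = √((25*(1 + 2*25))*(-351) - 143959) = √((25*(1 + 50))*(-351) - 143959) = √((25*51)*(-351) - 143959) = √(1275*(-351) - 143959) = √(-447525 - 143959) = √(-591484) = 2*I*√147871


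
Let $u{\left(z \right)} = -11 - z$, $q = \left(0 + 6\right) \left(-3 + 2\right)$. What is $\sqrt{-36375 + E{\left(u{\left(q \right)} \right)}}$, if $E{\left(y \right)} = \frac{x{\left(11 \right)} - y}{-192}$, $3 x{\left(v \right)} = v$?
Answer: $\frac{i \sqrt{20952026}}{24} \approx 190.72 i$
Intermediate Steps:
$x{\left(v \right)} = \frac{v}{3}$
$q = -6$ ($q = 6 \left(-1\right) = -6$)
$E{\left(y \right)} = - \frac{11}{576} + \frac{y}{192}$ ($E{\left(y \right)} = \frac{\frac{1}{3} \cdot 11 - y}{-192} = \left(\frac{11}{3} - y\right) \left(- \frac{1}{192}\right) = - \frac{11}{576} + \frac{y}{192}$)
$\sqrt{-36375 + E{\left(u{\left(q \right)} \right)}} = \sqrt{-36375 + \left(- \frac{11}{576} + \frac{-11 - -6}{192}\right)} = \sqrt{-36375 + \left(- \frac{11}{576} + \frac{-11 + 6}{192}\right)} = \sqrt{-36375 + \left(- \frac{11}{576} + \frac{1}{192} \left(-5\right)\right)} = \sqrt{-36375 - \frac{13}{288}} = \sqrt{- \frac{10476013}{288}} = \frac{i \sqrt{20952026}}{24}$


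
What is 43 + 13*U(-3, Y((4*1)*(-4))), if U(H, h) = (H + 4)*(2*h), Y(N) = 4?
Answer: 147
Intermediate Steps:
U(H, h) = 2*h*(4 + H) (U(H, h) = (4 + H)*(2*h) = 2*h*(4 + H))
43 + 13*U(-3, Y((4*1)*(-4))) = 43 + 13*(2*4*(4 - 3)) = 43 + 13*(2*4*1) = 43 + 13*8 = 43 + 104 = 147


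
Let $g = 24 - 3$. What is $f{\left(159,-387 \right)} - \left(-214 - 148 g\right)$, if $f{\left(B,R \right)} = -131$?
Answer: $3191$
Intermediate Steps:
$g = 21$ ($g = 24 - 3 = 21$)
$f{\left(159,-387 \right)} - \left(-214 - 148 g\right) = -131 - \left(-214 - 3108\right) = -131 - -3322 = -131 + 3322 = 3191$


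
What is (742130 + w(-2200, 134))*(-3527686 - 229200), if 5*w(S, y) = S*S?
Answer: -6424763455180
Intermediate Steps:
w(S, y) = S²/5 (w(S, y) = (S*S)/5 = S²/5)
(742130 + w(-2200, 134))*(-3527686 - 229200) = (742130 + (⅕)*(-2200)²)*(-3527686 - 229200) = (742130 + (⅕)*4840000)*(-3756886) = (742130 + 968000)*(-3756886) = 1710130*(-3756886) = -6424763455180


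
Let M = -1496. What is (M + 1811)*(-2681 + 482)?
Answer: -692685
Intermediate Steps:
(M + 1811)*(-2681 + 482) = (-1496 + 1811)*(-2681 + 482) = 315*(-2199) = -692685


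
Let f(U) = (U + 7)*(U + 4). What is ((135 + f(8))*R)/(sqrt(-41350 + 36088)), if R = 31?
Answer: -3255*I*sqrt(5262)/1754 ≈ -134.62*I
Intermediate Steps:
f(U) = (4 + U)*(7 + U) (f(U) = (7 + U)*(4 + U) = (4 + U)*(7 + U))
((135 + f(8))*R)/(sqrt(-41350 + 36088)) = ((135 + (28 + 8**2 + 11*8))*31)/(sqrt(-41350 + 36088)) = ((135 + (28 + 64 + 88))*31)/(sqrt(-5262)) = ((135 + 180)*31)/((I*sqrt(5262))) = (315*31)*(-I*sqrt(5262)/5262) = 9765*(-I*sqrt(5262)/5262) = -3255*I*sqrt(5262)/1754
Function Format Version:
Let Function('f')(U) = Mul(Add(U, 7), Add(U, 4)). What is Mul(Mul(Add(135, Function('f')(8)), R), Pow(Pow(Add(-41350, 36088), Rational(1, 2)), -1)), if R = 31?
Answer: Mul(Rational(-3255, 1754), I, Pow(5262, Rational(1, 2))) ≈ Mul(-134.62, I)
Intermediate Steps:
Function('f')(U) = Mul(Add(4, U), Add(7, U)) (Function('f')(U) = Mul(Add(7, U), Add(4, U)) = Mul(Add(4, U), Add(7, U)))
Mul(Mul(Add(135, Function('f')(8)), R), Pow(Pow(Add(-41350, 36088), Rational(1, 2)), -1)) = Mul(Mul(Add(135, Add(28, Pow(8, 2), Mul(11, 8))), 31), Pow(Pow(Add(-41350, 36088), Rational(1, 2)), -1)) = Mul(Mul(Add(135, Add(28, 64, 88)), 31), Pow(Pow(-5262, Rational(1, 2)), -1)) = Mul(Mul(Add(135, 180), 31), Pow(Mul(I, Pow(5262, Rational(1, 2))), -1)) = Mul(Mul(315, 31), Mul(Rational(-1, 5262), I, Pow(5262, Rational(1, 2)))) = Mul(9765, Mul(Rational(-1, 5262), I, Pow(5262, Rational(1, 2)))) = Mul(Rational(-3255, 1754), I, Pow(5262, Rational(1, 2)))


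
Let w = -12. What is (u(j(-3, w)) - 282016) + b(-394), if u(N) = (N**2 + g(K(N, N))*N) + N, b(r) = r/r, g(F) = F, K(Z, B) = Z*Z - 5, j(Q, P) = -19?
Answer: -288437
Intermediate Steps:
K(Z, B) = -5 + Z**2 (K(Z, B) = Z**2 - 5 = -5 + Z**2)
b(r) = 1
u(N) = N + N**2 + N*(-5 + N**2) (u(N) = (N**2 + (-5 + N**2)*N) + N = (N**2 + N*(-5 + N**2)) + N = N + N**2 + N*(-5 + N**2))
(u(j(-3, w)) - 282016) + b(-394) = (-19*(-4 - 19 + (-19)**2) - 282016) + 1 = (-19*(-4 - 19 + 361) - 282016) + 1 = (-19*338 - 282016) + 1 = (-6422 - 282016) + 1 = -288438 + 1 = -288437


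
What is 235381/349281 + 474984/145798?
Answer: 100110482771/25462235619 ≈ 3.9317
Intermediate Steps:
235381/349281 + 474984/145798 = 235381*(1/349281) + 474984*(1/145798) = 235381/349281 + 237492/72899 = 100110482771/25462235619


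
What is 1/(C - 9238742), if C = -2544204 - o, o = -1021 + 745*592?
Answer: -1/12222965 ≈ -8.1813e-8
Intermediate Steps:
o = 440019 (o = -1021 + 441040 = 440019)
C = -2984223 (C = -2544204 - 1*440019 = -2544204 - 440019 = -2984223)
1/(C - 9238742) = 1/(-2984223 - 9238742) = 1/(-12222965) = -1/12222965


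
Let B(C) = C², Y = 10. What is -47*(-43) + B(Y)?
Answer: 2121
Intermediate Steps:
-47*(-43) + B(Y) = -47*(-43) + 10² = 2021 + 100 = 2121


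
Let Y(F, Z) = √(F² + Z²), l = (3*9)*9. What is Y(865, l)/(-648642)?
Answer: -√807274/648642 ≈ -0.0013852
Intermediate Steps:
l = 243 (l = 27*9 = 243)
Y(865, l)/(-648642) = √(865² + 243²)/(-648642) = √(748225 + 59049)*(-1/648642) = √807274*(-1/648642) = -√807274/648642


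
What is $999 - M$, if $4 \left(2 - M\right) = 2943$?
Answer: $\frac{6931}{4} \approx 1732.8$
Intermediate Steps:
$M = - \frac{2935}{4}$ ($M = 2 - \frac{2943}{4} = - \frac{2935}{4} \approx -733.75$)
$999 - M = 999 - - \frac{2935}{4} = 999 + \frac{2935}{4} = \frac{6931}{4}$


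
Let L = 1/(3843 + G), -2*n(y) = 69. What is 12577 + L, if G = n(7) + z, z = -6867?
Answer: 76933507/6117 ≈ 12577.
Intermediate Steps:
n(y) = -69/2 (n(y) = -½*69 = -69/2)
G = -13803/2 (G = -69/2 - 6867 = -13803/2 ≈ -6901.5)
L = -2/6117 (L = 1/(3843 - 13803/2) = 1/(-6117/2) = -2/6117 ≈ -0.00032696)
12577 + L = 12577 - 2/6117 = 76933507/6117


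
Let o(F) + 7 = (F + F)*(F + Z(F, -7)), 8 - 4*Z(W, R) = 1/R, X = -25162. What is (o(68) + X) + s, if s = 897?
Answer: -103230/7 ≈ -14747.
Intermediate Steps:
Z(W, R) = 2 - 1/(4*R)
o(F) = -7 + 2*F*(57/28 + F) (o(F) = -7 + (F + F)*(F + (2 - ¼/(-7))) = -7 + (2*F)*(F + (2 - ¼*(-⅐))) = -7 + (2*F)*(F + (2 + 1/28)) = -7 + (2*F)*(F + 57/28) = -7 + (2*F)*(57/28 + F) = -7 + 2*F*(57/28 + F))
(o(68) + X) + s = ((-7 + 2*68² + (57/14)*68) - 25162) + 897 = ((-7 + 2*4624 + 1938/7) - 25162) + 897 = ((-7 + 9248 + 1938/7) - 25162) + 897 = (66625/7 - 25162) + 897 = -109509/7 + 897 = -103230/7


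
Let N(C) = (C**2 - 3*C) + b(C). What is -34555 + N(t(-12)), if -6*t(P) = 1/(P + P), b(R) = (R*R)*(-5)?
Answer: -179133229/5184 ≈ -34555.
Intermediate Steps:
b(R) = -5*R**2 (b(R) = R**2*(-5) = -5*R**2)
t(P) = -1/(12*P) (t(P) = -1/(6*(P + P)) = -1/(2*P)/6 = -1/(12*P))
N(C) = -4*C**2 - 3*C (N(C) = (C**2 - 3*C) - 5*C**2 = -4*C**2 - 3*C)
-34555 + N(t(-12)) = -34555 + (-1/12/(-12))*(-3 - (-1)/(3*(-12))) = -34555 + (-1/12*(-1/12))*(-3 - (-1)*(-1)/(3*12)) = -34555 + (-3 - 4*1/144)/144 = -34555 + (-3 - 1/36)/144 = -34555 + (1/144)*(-109/36) = -34555 - 109/5184 = -179133229/5184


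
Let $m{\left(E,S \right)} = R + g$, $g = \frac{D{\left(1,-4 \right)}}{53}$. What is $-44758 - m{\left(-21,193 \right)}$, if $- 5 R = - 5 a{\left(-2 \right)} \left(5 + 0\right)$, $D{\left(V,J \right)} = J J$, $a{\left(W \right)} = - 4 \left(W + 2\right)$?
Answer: $- \frac{2372190}{53} \approx -44758.0$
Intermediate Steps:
$a{\left(W \right)} = -8 - 4 W$ ($a{\left(W \right)} = - 4 \left(2 + W\right) = -8 - 4 W$)
$D{\left(V,J \right)} = J^{2}$
$g = \frac{16}{53}$ ($g = \frac{\left(-4\right)^{2}}{53} = 16 \cdot \frac{1}{53} = \frac{16}{53} \approx 0.30189$)
$R = 0$ ($R = - \frac{- 5 \left(-8 - -8\right) \left(5 + 0\right)}{5} = - \frac{- 5 \left(-8 + 8\right) 5}{5} = - \frac{\left(-5\right) 0 \cdot 5}{5} = - \frac{0 \cdot 5}{5} = \left(- \frac{1}{5}\right) 0 = 0$)
$m{\left(E,S \right)} = \frac{16}{53}$ ($m{\left(E,S \right)} = 0 + \frac{16}{53} = \frac{16}{53}$)
$-44758 - m{\left(-21,193 \right)} = -44758 - \frac{16}{53} = - \frac{2372190}{53}$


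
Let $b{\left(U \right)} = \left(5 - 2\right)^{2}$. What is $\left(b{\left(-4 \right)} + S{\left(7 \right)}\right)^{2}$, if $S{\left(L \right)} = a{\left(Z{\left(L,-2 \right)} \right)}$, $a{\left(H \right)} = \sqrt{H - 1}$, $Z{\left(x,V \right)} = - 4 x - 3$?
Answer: $49 + 72 i \sqrt{2} \approx 49.0 + 101.82 i$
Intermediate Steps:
$b{\left(U \right)} = 9$ ($b{\left(U \right)} = 3^{2} = 9$)
$Z{\left(x,V \right)} = -3 - 4 x$
$a{\left(H \right)} = \sqrt{-1 + H}$
$S{\left(L \right)} = \sqrt{-4 - 4 L}$ ($S{\left(L \right)} = \sqrt{-1 - \left(3 + 4 L\right)} = \sqrt{-4 - 4 L}$)
$\left(b{\left(-4 \right)} + S{\left(7 \right)}\right)^{2} = \left(9 + 2 \sqrt{-1 - 7}\right)^{2} = \left(9 + 2 \sqrt{-8}\right)^{2} = \left(9 + 2 \cdot 2 i \sqrt{2}\right)^{2} = \left(9 + 4 i \sqrt{2}\right)^{2}$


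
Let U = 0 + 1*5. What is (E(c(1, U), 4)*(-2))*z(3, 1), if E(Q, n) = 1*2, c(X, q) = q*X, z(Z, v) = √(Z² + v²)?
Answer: -4*√10 ≈ -12.649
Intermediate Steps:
U = 5 (U = 0 + 5 = 5)
c(X, q) = X*q
E(Q, n) = 2
(E(c(1, U), 4)*(-2))*z(3, 1) = (2*(-2))*√(3² + 1²) = -4*√(9 + 1) = -4*√10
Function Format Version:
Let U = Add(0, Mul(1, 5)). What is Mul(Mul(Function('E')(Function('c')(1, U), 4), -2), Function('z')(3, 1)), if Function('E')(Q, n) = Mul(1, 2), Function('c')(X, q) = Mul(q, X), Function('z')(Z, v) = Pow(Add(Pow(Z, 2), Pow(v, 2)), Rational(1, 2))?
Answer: Mul(-4, Pow(10, Rational(1, 2))) ≈ -12.649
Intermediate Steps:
U = 5 (U = Add(0, 5) = 5)
Function('c')(X, q) = Mul(X, q)
Function('E')(Q, n) = 2
Mul(Mul(Function('E')(Function('c')(1, U), 4), -2), Function('z')(3, 1)) = Mul(Mul(2, -2), Pow(Add(Pow(3, 2), Pow(1, 2)), Rational(1, 2))) = Mul(-4, Pow(Add(9, 1), Rational(1, 2))) = Mul(-4, Pow(10, Rational(1, 2)))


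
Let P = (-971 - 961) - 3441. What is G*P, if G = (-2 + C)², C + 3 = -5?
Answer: -537300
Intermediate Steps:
C = -8 (C = -3 - 5 = -8)
G = 100 (G = (-2 - 8)² = (-10)² = 100)
P = -5373 (P = -1932 - 3441 = -5373)
G*P = 100*(-5373) = -537300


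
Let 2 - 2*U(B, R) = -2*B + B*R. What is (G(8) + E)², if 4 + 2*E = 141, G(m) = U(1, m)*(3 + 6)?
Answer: 10201/4 ≈ 2550.3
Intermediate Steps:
U(B, R) = 1 + B - B*R/2 (U(B, R) = 1 - (-2*B + B*R)/2 = 1 + (B - B*R/2) = 1 + B - B*R/2)
G(m) = 18 - 9*m/2 (G(m) = (1 + 1 - ½*1*m)*(3 + 6) = (1 + 1 - m/2)*9 = (2 - m/2)*9 = 18 - 9*m/2)
E = 137/2 (E = -2 + (½)*141 = -2 + 141/2 = 137/2 ≈ 68.500)
(G(8) + E)² = ((18 - 9/2*8) + 137/2)² = ((18 - 36) + 137/2)² = (-18 + 137/2)² = (101/2)² = 10201/4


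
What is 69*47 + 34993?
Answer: 38236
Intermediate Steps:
69*47 + 34993 = 3243 + 34993 = 38236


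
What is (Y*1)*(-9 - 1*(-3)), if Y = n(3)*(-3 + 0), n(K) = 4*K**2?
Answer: 648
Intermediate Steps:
Y = -108 (Y = (4*3**2)*(-3 + 0) = (4*9)*(-3) = 36*(-3) = -108)
(Y*1)*(-9 - 1*(-3)) = (-108*1)*(-9 - 1*(-3)) = -108*(-9 + 3) = -108*(-6) = 648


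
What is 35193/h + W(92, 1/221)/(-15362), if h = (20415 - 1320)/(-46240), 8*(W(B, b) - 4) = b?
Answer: -2946543646896537/34574700368 ≈ -85223.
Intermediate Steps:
W(B, b) = 4 + b/8
h = -3819/9248 (h = 19095*(-1/46240) = -3819/9248 ≈ -0.41295)
35193/h + W(92, 1/221)/(-15362) = 35193/(-3819/9248) + (4 + (1/8)/221)/(-15362) = 35193*(-9248/3819) + (4 + (1/8)*(1/221))*(-1/15362) = -108488288/1273 + (4 + 1/1768)*(-1/15362) = -108488288/1273 + (7073/1768)*(-1/15362) = -108488288/1273 - 7073/27160016 = -2946543646896537/34574700368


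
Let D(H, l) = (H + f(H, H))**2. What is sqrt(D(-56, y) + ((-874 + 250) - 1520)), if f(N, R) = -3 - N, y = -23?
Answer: I*sqrt(2135) ≈ 46.206*I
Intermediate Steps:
D(H, l) = 9 (D(H, l) = (H + (-3 - H))**2 = (-3)**2 = 9)
sqrt(D(-56, y) + ((-874 + 250) - 1520)) = sqrt(9 + ((-874 + 250) - 1520)) = sqrt(9 + (-624 - 1520)) = sqrt(9 - 2144) = sqrt(-2135) = I*sqrt(2135)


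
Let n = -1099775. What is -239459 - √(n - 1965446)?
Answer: -239459 - I*√3065221 ≈ -2.3946e+5 - 1750.8*I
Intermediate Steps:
-239459 - √(n - 1965446) = -239459 - √(-1099775 - 1965446) = -239459 - √(-3065221) = -239459 - I*√3065221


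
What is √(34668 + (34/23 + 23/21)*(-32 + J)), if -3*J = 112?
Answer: 2*√2011509367/483 ≈ 185.71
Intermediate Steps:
J = -112/3 (J = -⅓*112 = -112/3 ≈ -37.333)
√(34668 + (34/23 + 23/21)*(-32 + J)) = √(34668 + (34/23 + 23/21)*(-32 - 112/3)) = √(34668 + (34*(1/23) + 23*(1/21))*(-208/3)) = √(34668 + (34/23 + 23/21)*(-208/3)) = √(34668 + (1243/483)*(-208/3)) = √(34668 - 258544/1449) = √(49975388/1449) = 2*√2011509367/483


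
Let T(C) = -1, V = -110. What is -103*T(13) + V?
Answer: -7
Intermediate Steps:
-103*T(13) + V = -103*(-1) - 110 = 103 - 110 = -7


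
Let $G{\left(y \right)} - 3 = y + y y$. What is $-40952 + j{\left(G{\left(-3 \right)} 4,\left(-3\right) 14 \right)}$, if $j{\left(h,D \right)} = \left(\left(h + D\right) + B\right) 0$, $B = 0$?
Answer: $-40952$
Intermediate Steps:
$G{\left(y \right)} = 3 + y + y^{2}$ ($G{\left(y \right)} = 3 + \left(y + y y\right) = 3 + \left(y + y^{2}\right) = 3 + y + y^{2}$)
$j{\left(h,D \right)} = 0$ ($j{\left(h,D \right)} = \left(\left(h + D\right) + 0\right) 0 = \left(\left(D + h\right) + 0\right) 0 = \left(D + h\right) 0 = 0$)
$-40952 + j{\left(G{\left(-3 \right)} 4,\left(-3\right) 14 \right)} = -40952 + 0 = -40952$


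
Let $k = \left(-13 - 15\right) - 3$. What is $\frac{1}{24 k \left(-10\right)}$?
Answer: $\frac{1}{7440} \approx 0.00013441$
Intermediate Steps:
$k = -31$ ($k = -28 - 3 = -31$)
$\frac{1}{24 k \left(-10\right)} = \frac{1}{24 \left(-31\right) \left(-10\right)} = \frac{1}{\left(-744\right) \left(-10\right)} = \frac{1}{7440}$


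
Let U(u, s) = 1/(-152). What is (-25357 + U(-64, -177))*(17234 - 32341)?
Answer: 58226381355/152 ≈ 3.8307e+8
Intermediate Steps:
U(u, s) = -1/152
(-25357 + U(-64, -177))*(17234 - 32341) = (-25357 - 1/152)*(17234 - 32341) = -3854265/152*(-15107) = 58226381355/152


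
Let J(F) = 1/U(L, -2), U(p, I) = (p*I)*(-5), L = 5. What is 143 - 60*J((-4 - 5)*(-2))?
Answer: 709/5 ≈ 141.80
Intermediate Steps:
U(p, I) = -5*I*p (U(p, I) = (I*p)*(-5) = -5*I*p)
J(F) = 1/50 (J(F) = 1/(-5*(-2)*5) = 1/50)
143 - 60*J((-4 - 5)*(-2)) = 143 - 60*1/50 = 143 - 6/5 = 709/5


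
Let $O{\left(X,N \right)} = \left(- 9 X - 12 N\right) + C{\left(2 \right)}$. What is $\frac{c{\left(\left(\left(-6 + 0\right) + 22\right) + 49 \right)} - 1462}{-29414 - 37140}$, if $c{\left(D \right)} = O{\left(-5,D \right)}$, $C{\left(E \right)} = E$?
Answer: $\frac{2195}{66554} \approx 0.032981$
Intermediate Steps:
$O{\left(X,N \right)} = 2 - 12 N - 9 X$ ($O{\left(X,N \right)} = \left(- 9 X - 12 N\right) + 2 = \left(- 12 N - 9 X\right) + 2 = 2 - 12 N - 9 X$)
$c{\left(D \right)} = 47 - 12 D$ ($c{\left(D \right)} = 2 - 12 D - -45 = 2 - 12 D + 45 = 47 - 12 D$)
$\frac{c{\left(\left(\left(-6 + 0\right) + 22\right) + 49 \right)} - 1462}{-29414 - 37140} = \frac{\left(47 - 12 \left(\left(\left(-6 + 0\right) + 22\right) + 49\right)\right) - 1462}{-29414 - 37140} = \frac{\left(47 - 12 \left(\left(-6 + 22\right) + 49\right)\right) - 1462}{-66554} = \left(\left(47 - 12 \left(16 + 49\right)\right) - 1462\right) \left(- \frac{1}{66554}\right) = \left(\left(47 - 780\right) - 1462\right) \left(- \frac{1}{66554}\right) = \left(-733 - 1462\right) \left(- \frac{1}{66554}\right) = \left(-2195\right) \left(- \frac{1}{66554}\right) = \frac{2195}{66554}$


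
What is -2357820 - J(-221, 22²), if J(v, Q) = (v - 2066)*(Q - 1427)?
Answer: -4514461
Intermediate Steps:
J(v, Q) = (-2066 + v)*(-1427 + Q)
-2357820 - J(-221, 22²) = -2357820 - (2948182 - 2066*22² - 1427*(-221) + 22²*(-221)) = -2357820 - (2948182 - 2066*484 + 315367 + 484*(-221)) = -2357820 - (2948182 - 999944 + 315367 - 106964) = -2357820 - 1*2156641 = -2357820 - 2156641 = -4514461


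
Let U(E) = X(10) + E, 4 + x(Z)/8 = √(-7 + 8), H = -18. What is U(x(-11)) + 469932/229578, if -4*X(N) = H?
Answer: -1335613/76526 ≈ -17.453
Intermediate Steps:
x(Z) = -24 (x(Z) = -32 + 8*√(-7 + 8) = -32 + 8*√1 = -32 + 8*1 = -32 + 8 = -24)
X(N) = 9/2 (X(N) = -¼*(-18) = 9/2)
U(E) = 9/2 + E
U(x(-11)) + 469932/229578 = (9/2 - 24) + 469932/229578 = -39/2 + 469932*(1/229578) = -39/2 + 78322/38263 = -1335613/76526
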